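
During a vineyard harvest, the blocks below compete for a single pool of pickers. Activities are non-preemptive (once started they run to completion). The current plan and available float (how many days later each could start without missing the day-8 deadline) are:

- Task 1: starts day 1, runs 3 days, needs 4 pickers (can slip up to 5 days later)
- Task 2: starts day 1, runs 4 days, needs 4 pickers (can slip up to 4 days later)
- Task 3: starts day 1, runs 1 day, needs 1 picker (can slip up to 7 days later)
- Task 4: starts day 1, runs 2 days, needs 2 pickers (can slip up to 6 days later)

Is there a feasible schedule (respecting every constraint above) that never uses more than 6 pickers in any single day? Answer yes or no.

yes

Schedule Task 1@1, Task 2@4, Task 3@1, Task 4@2: d1:5  d2:6  d3:6  d4:4  d5:4  d6:4  d7:4  d8:0 — peak 6 ≤ 6.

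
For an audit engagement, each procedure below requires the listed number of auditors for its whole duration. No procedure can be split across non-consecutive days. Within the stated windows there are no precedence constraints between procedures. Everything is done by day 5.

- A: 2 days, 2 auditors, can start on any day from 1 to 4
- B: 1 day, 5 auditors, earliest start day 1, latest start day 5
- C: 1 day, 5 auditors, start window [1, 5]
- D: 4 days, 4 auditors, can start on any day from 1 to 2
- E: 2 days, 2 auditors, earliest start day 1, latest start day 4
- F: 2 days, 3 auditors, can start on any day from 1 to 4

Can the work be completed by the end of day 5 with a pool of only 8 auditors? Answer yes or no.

no

The minimum achievable peak is 9; 8 < 9, so no feasible schedule stays within the cap.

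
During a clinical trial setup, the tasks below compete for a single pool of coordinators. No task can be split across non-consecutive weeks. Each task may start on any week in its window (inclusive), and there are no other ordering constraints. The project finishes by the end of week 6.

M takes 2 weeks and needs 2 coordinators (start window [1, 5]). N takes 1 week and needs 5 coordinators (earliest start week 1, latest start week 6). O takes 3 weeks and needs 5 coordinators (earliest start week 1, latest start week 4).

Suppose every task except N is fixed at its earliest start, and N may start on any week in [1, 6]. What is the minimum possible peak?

7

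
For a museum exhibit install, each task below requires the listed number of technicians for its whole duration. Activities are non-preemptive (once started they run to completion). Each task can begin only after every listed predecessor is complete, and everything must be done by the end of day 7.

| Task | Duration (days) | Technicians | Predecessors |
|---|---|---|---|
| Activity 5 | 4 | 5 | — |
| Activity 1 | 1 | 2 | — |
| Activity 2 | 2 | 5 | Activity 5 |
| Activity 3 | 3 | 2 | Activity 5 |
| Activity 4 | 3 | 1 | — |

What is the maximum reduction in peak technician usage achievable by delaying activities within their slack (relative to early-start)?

1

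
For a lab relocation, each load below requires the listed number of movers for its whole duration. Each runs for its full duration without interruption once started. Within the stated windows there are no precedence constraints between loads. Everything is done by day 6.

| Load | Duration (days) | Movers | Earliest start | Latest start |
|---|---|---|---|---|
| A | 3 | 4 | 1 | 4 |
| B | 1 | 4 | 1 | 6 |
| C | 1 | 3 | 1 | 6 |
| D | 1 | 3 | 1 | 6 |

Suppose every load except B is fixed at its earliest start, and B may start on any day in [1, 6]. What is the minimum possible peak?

B@1: d1:14  d2:4  d3:4  d4:0  d5:0  d6:0 → peak 14
B@2: d1:10  d2:8  d3:4  d4:0  d5:0  d6:0 → peak 10
B@3: d1:10  d2:4  d3:8  d4:0  d5:0  d6:0 → peak 10
B@4: d1:10  d2:4  d3:4  d4:4  d5:0  d6:0 → peak 10
B@5: d1:10  d2:4  d3:4  d4:0  d5:4  d6:0 → peak 10
B@6: d1:10  d2:4  d3:4  d4:0  d5:0  d6:4 → peak 10
Best is B@2, peak 10.

10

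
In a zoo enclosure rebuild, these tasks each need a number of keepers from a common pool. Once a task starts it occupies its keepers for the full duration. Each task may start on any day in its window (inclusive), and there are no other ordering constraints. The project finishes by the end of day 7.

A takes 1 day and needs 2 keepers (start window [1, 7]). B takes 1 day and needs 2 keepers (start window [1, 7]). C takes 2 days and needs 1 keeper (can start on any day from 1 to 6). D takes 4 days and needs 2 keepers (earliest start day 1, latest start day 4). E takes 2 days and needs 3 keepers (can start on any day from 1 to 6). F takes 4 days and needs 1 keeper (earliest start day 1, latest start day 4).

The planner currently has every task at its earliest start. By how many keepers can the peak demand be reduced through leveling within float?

Early-start peak: d1:11  d2:7  d3:3  d4:3  d5:0  d6:0  d7:0 ⇒ 11.
Leveled (A@1, B@1, C@2, D@2, E@6, F@2): d1:4  d2:4  d3:4  d4:3  d5:3  d6:3  d7:3 ⇒ 4.
Reduction 11 − 4 = 7.

7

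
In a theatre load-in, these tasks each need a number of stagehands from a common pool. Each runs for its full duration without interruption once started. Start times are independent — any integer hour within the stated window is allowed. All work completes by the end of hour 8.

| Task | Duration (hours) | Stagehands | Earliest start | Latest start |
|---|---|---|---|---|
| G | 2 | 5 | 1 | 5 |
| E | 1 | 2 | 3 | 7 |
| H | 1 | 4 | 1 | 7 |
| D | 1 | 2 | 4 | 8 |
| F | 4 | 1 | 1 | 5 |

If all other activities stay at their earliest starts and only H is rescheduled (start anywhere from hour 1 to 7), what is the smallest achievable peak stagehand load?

H@1: h1:10  h2:6  h3:3  h4:3  h5:0  h6:0  h7:0  h8:0 → peak 10
H@2: h1:6  h2:10  h3:3  h4:3  h5:0  h6:0  h7:0  h8:0 → peak 10
H@3: h1:6  h2:6  h3:7  h4:3  h5:0  h6:0  h7:0  h8:0 → peak 7
H@4: h1:6  h2:6  h3:3  h4:7  h5:0  h6:0  h7:0  h8:0 → peak 7
H@5: h1:6  h2:6  h3:3  h4:3  h5:4  h6:0  h7:0  h8:0 → peak 6
H@6: h1:6  h2:6  h3:3  h4:3  h5:0  h6:4  h7:0  h8:0 → peak 6
H@7: h1:6  h2:6  h3:3  h4:3  h5:0  h6:0  h7:4  h8:0 → peak 6
Best is H@5, peak 6.

6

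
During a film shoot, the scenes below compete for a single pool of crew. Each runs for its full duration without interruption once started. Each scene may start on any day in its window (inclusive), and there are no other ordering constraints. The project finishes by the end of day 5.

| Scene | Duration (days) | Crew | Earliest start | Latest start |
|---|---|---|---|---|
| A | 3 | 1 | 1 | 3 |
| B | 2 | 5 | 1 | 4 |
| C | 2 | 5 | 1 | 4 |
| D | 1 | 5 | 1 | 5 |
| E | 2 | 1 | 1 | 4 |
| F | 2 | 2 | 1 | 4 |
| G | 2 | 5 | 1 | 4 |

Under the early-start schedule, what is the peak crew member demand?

Early-start schedule: A@1, B@1, C@1, D@1, E@1, F@1, G@1.
Load per day: day 1: 24, day 2: 19, day 3: 1, day 4: 0, day 5: 0.
Peak is 24.

24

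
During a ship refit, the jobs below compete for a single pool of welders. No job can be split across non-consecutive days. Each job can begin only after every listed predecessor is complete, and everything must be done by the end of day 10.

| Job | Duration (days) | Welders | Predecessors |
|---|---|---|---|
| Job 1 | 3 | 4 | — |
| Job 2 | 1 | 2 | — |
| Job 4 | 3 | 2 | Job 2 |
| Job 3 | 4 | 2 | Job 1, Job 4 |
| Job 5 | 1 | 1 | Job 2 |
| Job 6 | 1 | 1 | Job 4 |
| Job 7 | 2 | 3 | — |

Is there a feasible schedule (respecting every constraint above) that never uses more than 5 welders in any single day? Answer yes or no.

no

The minimum achievable peak is 6; 5 < 6, so no feasible schedule stays within the cap.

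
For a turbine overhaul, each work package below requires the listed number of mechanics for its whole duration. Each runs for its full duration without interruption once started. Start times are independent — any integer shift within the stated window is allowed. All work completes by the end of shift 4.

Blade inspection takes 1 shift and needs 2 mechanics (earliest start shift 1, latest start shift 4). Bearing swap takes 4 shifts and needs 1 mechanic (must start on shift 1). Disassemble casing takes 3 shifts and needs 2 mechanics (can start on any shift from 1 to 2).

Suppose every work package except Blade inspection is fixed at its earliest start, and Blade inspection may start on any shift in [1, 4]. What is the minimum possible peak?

Blade inspection@1: s1:5  s2:3  s3:3  s4:1 → peak 5
Blade inspection@2: s1:3  s2:5  s3:3  s4:1 → peak 5
Blade inspection@3: s1:3  s2:3  s3:5  s4:1 → peak 5
Blade inspection@4: s1:3  s2:3  s3:3  s4:3 → peak 3
Best is Blade inspection@4, peak 3.

3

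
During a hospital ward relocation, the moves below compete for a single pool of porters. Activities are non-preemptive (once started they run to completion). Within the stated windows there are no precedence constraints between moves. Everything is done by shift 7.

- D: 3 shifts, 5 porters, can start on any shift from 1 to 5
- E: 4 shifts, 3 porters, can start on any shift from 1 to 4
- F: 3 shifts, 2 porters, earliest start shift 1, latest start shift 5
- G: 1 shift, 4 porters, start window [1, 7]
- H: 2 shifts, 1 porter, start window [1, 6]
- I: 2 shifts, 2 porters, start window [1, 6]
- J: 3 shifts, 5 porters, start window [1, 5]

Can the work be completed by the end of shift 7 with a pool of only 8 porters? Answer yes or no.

Total porter-shifts = 58; over 7 shifts the average is 58/7 > 8, so some shift must exceed 8.

no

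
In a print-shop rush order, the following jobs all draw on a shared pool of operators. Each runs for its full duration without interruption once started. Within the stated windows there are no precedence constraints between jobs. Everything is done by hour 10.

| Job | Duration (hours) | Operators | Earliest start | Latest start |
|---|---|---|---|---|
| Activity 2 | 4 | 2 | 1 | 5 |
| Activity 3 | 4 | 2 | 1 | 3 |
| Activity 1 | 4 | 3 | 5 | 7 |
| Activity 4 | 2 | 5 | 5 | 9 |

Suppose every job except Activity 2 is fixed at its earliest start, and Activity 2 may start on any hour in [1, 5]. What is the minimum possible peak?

8

Activity 2@1: h1:4  h2:4  h3:4  h4:4  h5:8  h6:8  h7:3  h8:3  h9:0  h10:0 → peak 8
Activity 2@2: h1:2  h2:4  h3:4  h4:4  h5:10  h6:8  h7:3  h8:3  h9:0  h10:0 → peak 10
Activity 2@3: h1:2  h2:2  h3:4  h4:4  h5:10  h6:10  h7:3  h8:3  h9:0  h10:0 → peak 10
Activity 2@4: h1:2  h2:2  h3:2  h4:4  h5:10  h6:10  h7:5  h8:3  h9:0  h10:0 → peak 10
Activity 2@5: h1:2  h2:2  h3:2  h4:2  h5:10  h6:10  h7:5  h8:5  h9:0  h10:0 → peak 10
Best is Activity 2@1, peak 8.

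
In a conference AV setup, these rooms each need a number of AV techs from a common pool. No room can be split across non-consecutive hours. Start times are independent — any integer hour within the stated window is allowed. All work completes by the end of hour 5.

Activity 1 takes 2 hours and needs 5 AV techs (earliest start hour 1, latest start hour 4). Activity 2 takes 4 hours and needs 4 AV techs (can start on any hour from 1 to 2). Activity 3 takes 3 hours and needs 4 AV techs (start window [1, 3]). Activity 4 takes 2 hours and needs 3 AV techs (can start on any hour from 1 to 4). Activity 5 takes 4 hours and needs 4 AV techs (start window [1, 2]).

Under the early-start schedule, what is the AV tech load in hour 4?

8

At early start, hour 4 has: Activity 2, Activity 5.
Demand: 4 + 4 = 8.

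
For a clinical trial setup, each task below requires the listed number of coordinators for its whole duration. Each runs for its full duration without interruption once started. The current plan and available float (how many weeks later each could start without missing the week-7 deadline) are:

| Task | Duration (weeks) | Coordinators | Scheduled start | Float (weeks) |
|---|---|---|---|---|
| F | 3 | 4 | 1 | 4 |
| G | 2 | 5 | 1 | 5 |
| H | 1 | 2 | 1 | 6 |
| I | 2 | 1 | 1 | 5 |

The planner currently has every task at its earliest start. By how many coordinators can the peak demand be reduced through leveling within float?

Early-start peak: w1:12  w2:10  w3:4  w4:0  w5:0  w6:0  w7:0 ⇒ 12.
Leveled (F@1, G@4, H@6, I@1): w1:5  w2:5  w3:4  w4:5  w5:5  w6:2  w7:0 ⇒ 5.
Reduction 12 − 5 = 7.

7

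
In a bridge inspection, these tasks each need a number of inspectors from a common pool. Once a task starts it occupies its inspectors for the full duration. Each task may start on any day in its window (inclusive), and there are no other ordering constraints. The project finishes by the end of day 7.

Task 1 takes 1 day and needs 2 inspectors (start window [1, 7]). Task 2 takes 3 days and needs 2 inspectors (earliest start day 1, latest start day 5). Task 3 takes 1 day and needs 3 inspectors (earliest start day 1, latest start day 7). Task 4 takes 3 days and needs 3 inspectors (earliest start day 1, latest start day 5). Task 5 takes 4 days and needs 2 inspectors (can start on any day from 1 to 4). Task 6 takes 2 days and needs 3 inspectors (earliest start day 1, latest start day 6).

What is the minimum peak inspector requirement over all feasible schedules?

Early-start (Task 1@1, Task 2@1, Task 3@1, Task 4@1, Task 5@1, Task 6@1) gives peak 15: d1:15  d2:10  d3:7  d4:2  d5:0  d6:0  d7:0.
Shift Task 3→2, Task 4→3, Task 5→4, Task 6→6.
Schedule Task 1@1, Task 2@1, Task 3@2, Task 4@3, Task 5@4, Task 6@6: d1:4  d2:5  d3:5  d4:5  d5:5  d6:5  d7:5 — peak 5.
Total inspector-days = 34 over 7 days ⇒ peak ≥ ⌈34/7⌉ = 5, so 5 is optimal.

5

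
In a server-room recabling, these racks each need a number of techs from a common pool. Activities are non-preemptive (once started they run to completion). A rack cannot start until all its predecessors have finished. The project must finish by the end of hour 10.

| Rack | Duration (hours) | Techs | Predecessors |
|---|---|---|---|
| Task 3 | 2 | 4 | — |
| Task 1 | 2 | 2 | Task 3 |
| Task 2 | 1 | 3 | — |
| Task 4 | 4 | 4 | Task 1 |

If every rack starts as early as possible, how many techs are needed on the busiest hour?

Early-start schedule: Task 3@1, Task 1@3, Task 2@1, Task 4@5.
Load per hour: hour 1: 7, hour 2: 4, hour 3: 2, hour 4: 2, hour 5: 4, hour 6: 4, hour 7: 4, hour 8: 4, hour 9: 0, hour 10: 0.
Peak is 7.

7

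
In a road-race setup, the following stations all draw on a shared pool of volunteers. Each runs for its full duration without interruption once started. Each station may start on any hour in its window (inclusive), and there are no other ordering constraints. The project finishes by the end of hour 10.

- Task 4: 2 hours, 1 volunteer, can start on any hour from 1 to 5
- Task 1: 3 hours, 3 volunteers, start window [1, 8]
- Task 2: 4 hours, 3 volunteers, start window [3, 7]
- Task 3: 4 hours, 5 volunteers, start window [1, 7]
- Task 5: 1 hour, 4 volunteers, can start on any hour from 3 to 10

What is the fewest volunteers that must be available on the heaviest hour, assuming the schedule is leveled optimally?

Early-start (Task 4@1, Task 1@1, Task 2@3, Task 3@1, Task 5@3) gives peak 15: h1:9  h2:9  h3:15  h4:8  h5:3  h6:3  h7:0  h8:0  h9:0  h10:0.
Shift Task 1→5, Task 2→5, Task 5→9.
Schedule Task 4@1, Task 1@5, Task 2@5, Task 3@1, Task 5@9: h1:6  h2:6  h3:5  h4:5  h5:6  h6:6  h7:6  h8:3  h9:4  h10:0 — peak 6.

6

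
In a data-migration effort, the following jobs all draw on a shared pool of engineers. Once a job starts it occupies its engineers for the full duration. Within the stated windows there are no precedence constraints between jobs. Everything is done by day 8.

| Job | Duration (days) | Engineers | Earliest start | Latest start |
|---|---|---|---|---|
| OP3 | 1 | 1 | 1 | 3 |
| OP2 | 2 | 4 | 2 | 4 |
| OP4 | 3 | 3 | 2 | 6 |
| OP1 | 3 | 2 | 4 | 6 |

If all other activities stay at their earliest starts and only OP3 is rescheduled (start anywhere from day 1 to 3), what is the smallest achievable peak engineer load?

OP3@1: d1:1  d2:7  d3:7  d4:5  d5:2  d6:2  d7:0  d8:0 → peak 7
OP3@2: d1:0  d2:8  d3:7  d4:5  d5:2  d6:2  d7:0  d8:0 → peak 8
OP3@3: d1:0  d2:7  d3:8  d4:5  d5:2  d6:2  d7:0  d8:0 → peak 8
Best is OP3@1, peak 7.

7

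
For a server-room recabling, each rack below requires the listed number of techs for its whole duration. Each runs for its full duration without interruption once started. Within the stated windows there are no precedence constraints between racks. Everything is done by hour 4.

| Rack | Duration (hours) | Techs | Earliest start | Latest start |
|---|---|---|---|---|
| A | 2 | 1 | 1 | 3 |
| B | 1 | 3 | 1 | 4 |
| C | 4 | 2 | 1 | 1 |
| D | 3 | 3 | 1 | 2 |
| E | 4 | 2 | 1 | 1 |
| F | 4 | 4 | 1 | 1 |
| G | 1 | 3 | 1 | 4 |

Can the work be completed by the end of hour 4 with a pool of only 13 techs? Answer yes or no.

no

The minimum achievable peak is 14; 13 < 14, so no feasible schedule stays within the cap.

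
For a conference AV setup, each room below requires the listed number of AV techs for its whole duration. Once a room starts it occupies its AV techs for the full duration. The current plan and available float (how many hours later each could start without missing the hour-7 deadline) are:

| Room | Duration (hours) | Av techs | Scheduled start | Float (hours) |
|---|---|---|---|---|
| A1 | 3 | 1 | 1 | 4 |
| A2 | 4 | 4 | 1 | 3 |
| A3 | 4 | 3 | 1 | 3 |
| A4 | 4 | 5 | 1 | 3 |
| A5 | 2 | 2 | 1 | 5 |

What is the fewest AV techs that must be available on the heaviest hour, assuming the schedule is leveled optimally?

12

Early-start (A1@1, A2@1, A3@1, A4@1, A5@1) gives peak 15: h1:15  h2:15  h3:13  h4:12  h5:0  h6:0  h7:0.
Shift A4→4.
Schedule A1@1, A2@1, A3@1, A4@4, A5@1: h1:10  h2:10  h3:8  h4:12  h5:5  h6:5  h7:5 — peak 12.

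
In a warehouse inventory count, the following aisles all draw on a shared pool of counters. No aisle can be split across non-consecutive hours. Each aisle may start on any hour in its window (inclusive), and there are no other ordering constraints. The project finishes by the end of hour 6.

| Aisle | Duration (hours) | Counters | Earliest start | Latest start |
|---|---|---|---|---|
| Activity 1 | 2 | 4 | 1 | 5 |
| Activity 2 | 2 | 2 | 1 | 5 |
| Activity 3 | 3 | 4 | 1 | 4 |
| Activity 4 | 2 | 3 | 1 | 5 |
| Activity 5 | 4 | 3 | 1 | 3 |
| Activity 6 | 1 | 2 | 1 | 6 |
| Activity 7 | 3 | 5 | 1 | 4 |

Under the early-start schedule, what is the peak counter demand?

Early-start schedule: Activity 1@1, Activity 2@1, Activity 3@1, Activity 4@1, Activity 5@1, Activity 6@1, Activity 7@1.
Load per hour: hour 1: 23, hour 2: 21, hour 3: 12, hour 4: 3, hour 5: 0, hour 6: 0.
Peak is 23.

23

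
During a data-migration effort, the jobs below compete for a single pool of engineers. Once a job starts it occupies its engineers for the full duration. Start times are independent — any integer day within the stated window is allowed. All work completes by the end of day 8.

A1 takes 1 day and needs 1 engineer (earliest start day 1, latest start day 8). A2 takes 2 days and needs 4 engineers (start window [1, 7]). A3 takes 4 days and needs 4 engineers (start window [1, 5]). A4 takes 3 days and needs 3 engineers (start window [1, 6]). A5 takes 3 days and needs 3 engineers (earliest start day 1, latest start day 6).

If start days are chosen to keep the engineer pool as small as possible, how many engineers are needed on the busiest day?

7

Early-start (A1@1, A2@1, A3@1, A4@1, A5@1) gives peak 15: d1:15  d2:14  d3:10  d4:4  d5:0  d6:0  d7:0  d8:0.
Shift A3→3, A4→2, A5→5.
Schedule A1@1, A2@1, A3@3, A4@2, A5@5: d1:5  d2:7  d3:7  d4:7  d5:7  d6:7  d7:3  d8:0 — peak 7.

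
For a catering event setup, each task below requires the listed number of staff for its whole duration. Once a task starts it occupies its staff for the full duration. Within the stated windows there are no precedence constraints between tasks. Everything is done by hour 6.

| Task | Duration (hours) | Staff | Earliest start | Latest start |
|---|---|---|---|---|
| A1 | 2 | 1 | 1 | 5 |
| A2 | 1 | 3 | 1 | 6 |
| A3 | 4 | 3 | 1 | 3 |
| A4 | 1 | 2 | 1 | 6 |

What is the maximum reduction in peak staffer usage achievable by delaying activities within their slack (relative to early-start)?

Early-start peak: h1:9  h2:4  h3:3  h4:3  h5:0  h6:0 ⇒ 9.
Leveled (A1@1, A2@1, A3@2, A4@6): h1:4  h2:4  h3:3  h4:3  h5:3  h6:2 ⇒ 4.
Reduction 9 − 4 = 5.

5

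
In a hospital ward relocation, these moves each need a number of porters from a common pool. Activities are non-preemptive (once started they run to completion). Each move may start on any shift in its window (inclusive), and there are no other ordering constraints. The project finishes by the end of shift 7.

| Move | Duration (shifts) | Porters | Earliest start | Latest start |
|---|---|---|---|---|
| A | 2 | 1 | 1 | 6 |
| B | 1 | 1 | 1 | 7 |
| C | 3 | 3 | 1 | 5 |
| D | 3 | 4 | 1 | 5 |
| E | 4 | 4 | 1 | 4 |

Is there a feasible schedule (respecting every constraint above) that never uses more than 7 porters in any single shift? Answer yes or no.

Schedule A@1, B@1, C@3, D@1, E@4: s1:6  s2:5  s3:7  s4:7  s5:7  s6:4  s7:4 — peak 7 ≤ 7.

yes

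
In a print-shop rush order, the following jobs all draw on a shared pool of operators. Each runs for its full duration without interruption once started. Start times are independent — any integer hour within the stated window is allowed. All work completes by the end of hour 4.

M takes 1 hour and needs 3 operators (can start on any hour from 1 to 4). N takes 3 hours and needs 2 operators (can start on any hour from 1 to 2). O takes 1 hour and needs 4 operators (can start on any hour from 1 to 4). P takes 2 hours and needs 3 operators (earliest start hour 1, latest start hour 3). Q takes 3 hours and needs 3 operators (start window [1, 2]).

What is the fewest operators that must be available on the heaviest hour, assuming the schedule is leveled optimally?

Early-start (M@1, N@1, O@1, P@1, Q@1) gives peak 15: h1:15  h2:8  h3:5  h4:0.
Shift O→4, Q→2.
Schedule M@1, N@1, O@4, P@1, Q@2: h1:8  h2:8  h3:5  h4:7 — peak 8.

8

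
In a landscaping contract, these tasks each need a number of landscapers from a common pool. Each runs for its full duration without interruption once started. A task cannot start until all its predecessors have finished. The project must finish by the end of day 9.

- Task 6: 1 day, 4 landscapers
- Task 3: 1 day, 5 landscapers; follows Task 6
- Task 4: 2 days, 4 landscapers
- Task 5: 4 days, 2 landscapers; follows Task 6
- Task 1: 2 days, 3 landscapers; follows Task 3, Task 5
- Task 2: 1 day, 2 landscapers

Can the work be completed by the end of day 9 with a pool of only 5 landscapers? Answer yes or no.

no

The minimum achievable peak is 6; 5 < 6, so no feasible schedule stays within the cap.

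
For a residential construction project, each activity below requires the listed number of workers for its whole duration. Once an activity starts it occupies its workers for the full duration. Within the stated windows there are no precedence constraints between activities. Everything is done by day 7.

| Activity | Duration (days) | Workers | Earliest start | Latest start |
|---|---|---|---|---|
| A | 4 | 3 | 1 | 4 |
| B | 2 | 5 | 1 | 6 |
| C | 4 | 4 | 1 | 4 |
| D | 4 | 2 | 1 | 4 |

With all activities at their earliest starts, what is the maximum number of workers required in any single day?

Early-start schedule: A@1, B@1, C@1, D@1.
Load per day: day 1: 14, day 2: 14, day 3: 9, day 4: 9, day 5: 0, day 6: 0, day 7: 0.
Peak is 14.

14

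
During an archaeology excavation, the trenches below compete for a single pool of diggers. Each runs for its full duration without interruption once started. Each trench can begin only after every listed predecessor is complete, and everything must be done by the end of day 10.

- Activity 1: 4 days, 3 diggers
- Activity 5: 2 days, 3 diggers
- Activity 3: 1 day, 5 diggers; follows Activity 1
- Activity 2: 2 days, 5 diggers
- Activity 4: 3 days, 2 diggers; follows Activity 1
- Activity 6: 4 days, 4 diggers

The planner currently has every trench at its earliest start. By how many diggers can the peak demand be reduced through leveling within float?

8

Early-start peak: d1:15  d2:15  d3:7  d4:7  d5:7  d6:2  d7:2  d8:0  d9:0  d10:0 ⇒ 15.
Leveled (Activity 1@1, Activity 5@1, Activity 3@7, Activity 2@8, Activity 4@5, Activity 6@3): d1:6  d2:6  d3:7  d4:7  d5:6  d6:6  d7:7  d8:5  d9:5  d10:0 ⇒ 7.
Reduction 15 − 7 = 8.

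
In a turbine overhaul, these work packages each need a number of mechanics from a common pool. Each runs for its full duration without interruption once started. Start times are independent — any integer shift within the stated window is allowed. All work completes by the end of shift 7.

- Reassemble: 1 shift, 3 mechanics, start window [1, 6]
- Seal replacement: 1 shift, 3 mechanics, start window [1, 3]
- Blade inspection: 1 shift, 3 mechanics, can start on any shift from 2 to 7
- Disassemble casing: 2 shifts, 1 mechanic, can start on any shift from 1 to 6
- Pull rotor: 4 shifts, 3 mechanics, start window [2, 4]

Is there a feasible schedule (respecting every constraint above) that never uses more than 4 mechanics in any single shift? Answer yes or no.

yes

Schedule Reassemble@1, Seal replacement@2, Blade inspection@3, Disassemble casing@1, Pull rotor@4: s1:4  s2:4  s3:3  s4:3  s5:3  s6:3  s7:3 — peak 4 ≤ 4.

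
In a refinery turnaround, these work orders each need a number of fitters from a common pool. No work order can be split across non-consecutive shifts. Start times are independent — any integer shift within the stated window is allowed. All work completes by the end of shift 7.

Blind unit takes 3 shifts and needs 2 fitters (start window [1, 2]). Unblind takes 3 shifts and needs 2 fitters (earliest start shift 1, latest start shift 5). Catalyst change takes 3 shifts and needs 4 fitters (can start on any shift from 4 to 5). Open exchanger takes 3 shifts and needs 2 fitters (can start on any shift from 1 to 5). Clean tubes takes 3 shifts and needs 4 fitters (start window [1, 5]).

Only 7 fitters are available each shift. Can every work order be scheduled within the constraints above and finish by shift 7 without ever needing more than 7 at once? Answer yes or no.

no

The minimum achievable peak is 8; 7 < 8, so no feasible schedule stays within the cap.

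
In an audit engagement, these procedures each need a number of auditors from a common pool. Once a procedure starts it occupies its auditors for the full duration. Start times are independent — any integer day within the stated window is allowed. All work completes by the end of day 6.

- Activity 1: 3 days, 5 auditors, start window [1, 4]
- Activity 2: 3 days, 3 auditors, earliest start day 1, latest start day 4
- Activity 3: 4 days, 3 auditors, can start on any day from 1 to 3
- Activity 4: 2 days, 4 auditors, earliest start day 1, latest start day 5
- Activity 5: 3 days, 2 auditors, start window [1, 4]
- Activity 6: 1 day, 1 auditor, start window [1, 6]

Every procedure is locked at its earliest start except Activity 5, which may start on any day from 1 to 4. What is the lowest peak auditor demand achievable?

Activity 5@1: d1:18  d2:17  d3:13  d4:3  d5:0  d6:0 → peak 18
Activity 5@2: d1:16  d2:17  d3:13  d4:5  d5:0  d6:0 → peak 17
Activity 5@3: d1:16  d2:15  d3:13  d4:5  d5:2  d6:0 → peak 16
Activity 5@4: d1:16  d2:15  d3:11  d4:5  d5:2  d6:2 → peak 16
Best is Activity 5@3, peak 16.

16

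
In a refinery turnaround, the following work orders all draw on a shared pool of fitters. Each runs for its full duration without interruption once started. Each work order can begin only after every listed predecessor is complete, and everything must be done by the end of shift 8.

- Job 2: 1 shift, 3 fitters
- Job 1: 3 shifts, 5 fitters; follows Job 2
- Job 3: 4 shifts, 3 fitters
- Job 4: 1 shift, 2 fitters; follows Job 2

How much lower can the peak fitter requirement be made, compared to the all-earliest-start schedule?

Early-start peak: s1:6  s2:10  s3:8  s4:8  s5:0  s6:0  s7:0  s8:0 ⇒ 10.
Leveled (Job 2@1, Job 1@2, Job 3@5, Job 4@5): s1:3  s2:5  s3:5  s4:5  s5:5  s6:3  s7:3  s8:3 ⇒ 5.
Reduction 10 − 5 = 5.

5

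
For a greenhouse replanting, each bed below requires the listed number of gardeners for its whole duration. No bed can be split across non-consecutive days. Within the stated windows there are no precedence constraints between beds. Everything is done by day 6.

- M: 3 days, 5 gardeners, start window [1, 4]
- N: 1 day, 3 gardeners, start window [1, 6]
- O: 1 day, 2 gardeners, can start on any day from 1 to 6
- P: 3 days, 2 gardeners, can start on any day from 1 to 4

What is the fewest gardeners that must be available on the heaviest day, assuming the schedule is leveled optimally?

Early-start (M@1, N@1, O@1, P@1) gives peak 12: d1:12  d2:7  d3:7  d4:0  d5:0  d6:0.
Shift N→4, O→5, P→4.
Schedule M@1, N@4, O@5, P@4: d1:5  d2:5  d3:5  d4:5  d5:4  d6:2 — peak 5.
Total gardener-days = 26 over 6 days ⇒ peak ≥ ⌈26/6⌉ = 5, so 5 is optimal.

5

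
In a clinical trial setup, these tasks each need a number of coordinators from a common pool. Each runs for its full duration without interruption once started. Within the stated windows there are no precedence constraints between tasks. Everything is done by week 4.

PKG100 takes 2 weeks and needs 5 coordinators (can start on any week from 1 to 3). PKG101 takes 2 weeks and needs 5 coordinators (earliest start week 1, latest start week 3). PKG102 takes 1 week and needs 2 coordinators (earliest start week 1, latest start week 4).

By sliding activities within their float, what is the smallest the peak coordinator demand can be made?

Early-start (PKG100@1, PKG101@1, PKG102@1) gives peak 12: w1:12  w2:10  w3:0  w4:0.
Shift PKG101→3.
Schedule PKG100@1, PKG101@3, PKG102@1: w1:7  w2:5  w3:5  w4:5 — peak 7.

7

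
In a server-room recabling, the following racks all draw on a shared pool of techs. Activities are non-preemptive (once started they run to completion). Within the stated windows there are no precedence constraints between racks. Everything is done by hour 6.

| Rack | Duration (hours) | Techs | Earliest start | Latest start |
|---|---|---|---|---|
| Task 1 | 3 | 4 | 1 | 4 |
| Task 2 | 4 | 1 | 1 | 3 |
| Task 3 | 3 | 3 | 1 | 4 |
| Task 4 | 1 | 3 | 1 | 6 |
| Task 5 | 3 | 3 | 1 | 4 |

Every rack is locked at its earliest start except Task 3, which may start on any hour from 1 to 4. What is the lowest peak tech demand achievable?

Task 3@1: h1:14  h2:11  h3:11  h4:1  h5:0  h6:0 → peak 14
Task 3@2: h1:11  h2:11  h3:11  h4:4  h5:0  h6:0 → peak 11
Task 3@3: h1:11  h2:8  h3:11  h4:4  h5:3  h6:0 → peak 11
Task 3@4: h1:11  h2:8  h3:8  h4:4  h5:3  h6:3 → peak 11
Best is Task 3@2, peak 11.

11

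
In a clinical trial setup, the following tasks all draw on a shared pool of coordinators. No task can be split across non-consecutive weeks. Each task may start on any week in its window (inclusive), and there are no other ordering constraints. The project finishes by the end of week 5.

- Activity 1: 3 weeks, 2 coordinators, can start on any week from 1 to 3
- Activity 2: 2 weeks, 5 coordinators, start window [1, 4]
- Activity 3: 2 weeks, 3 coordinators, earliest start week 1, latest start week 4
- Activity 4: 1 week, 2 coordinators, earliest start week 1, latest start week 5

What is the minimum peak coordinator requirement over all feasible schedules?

5

Early-start (Activity 1@1, Activity 2@1, Activity 3@1, Activity 4@1) gives peak 12: w1:12  w2:10  w3:2  w4:0  w5:0.
Shift Activity 2→4, Activity 4→3.
Schedule Activity 1@1, Activity 2@4, Activity 3@1, Activity 4@3: w1:5  w2:5  w3:4  w4:5  w5:5 — peak 5.
Total coordinator-weeks = 24 over 5 weeks ⇒ peak ≥ ⌈24/5⌉ = 5, so 5 is optimal.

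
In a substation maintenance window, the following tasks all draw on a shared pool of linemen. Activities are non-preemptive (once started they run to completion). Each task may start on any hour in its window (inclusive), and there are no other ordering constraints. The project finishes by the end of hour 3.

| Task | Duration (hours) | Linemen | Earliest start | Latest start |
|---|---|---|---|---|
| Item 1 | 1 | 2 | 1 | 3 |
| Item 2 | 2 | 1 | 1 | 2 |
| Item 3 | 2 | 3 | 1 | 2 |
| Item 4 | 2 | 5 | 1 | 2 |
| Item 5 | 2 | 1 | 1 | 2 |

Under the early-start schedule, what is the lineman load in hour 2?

10

At early start, hour 2 has: Item 2, Item 3, Item 4, Item 5.
Demand: 1 + 3 + 5 + 1 = 10.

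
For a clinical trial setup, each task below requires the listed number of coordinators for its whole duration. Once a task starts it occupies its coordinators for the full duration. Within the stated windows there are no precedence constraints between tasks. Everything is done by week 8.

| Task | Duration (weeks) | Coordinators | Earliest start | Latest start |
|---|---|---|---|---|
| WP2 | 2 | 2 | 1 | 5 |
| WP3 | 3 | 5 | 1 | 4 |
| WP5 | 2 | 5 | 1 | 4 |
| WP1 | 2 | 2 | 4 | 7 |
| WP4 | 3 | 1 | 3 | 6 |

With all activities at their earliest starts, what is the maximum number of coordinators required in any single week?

12

Early-start schedule: WP2@1, WP3@1, WP5@1, WP1@4, WP4@3.
Load per week: week 1: 12, week 2: 12, week 3: 6, week 4: 3, week 5: 3, week 6: 0, week 7: 0, week 8: 0.
Peak is 12.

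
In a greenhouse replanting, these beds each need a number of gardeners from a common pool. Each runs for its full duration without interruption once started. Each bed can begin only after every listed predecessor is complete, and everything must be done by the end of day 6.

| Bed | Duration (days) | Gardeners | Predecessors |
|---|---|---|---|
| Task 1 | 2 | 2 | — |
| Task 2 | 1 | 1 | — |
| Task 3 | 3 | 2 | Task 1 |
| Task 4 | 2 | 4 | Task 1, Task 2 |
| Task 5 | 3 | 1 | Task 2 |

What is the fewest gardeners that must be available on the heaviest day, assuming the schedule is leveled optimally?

Early-start (Task 1@1, Task 2@1, Task 3@3, Task 4@3, Task 5@2) gives peak 7: d1:3  d2:3  d3:7  d4:7  d5:2  d6:0.
Shift Task 4→5.
Schedule Task 1@1, Task 2@1, Task 3@3, Task 4@5, Task 5@2: d1:3  d2:3  d3:3  d4:3  d5:6  d6:4 — peak 6.

6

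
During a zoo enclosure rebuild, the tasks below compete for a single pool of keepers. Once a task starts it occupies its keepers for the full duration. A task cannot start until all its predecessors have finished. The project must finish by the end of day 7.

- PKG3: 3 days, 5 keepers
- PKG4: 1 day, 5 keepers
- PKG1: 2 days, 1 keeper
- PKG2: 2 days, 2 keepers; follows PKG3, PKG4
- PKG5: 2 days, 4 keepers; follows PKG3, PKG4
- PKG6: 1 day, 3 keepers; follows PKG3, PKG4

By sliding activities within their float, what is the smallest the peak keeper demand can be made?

6

Early-start (PKG3@1, PKG4@1, PKG1@1, PKG2@4, PKG5@4, PKG6@4) gives peak 11: d1:11  d2:6  d3:5  d4:9  d5:6  d6:0  d7:0.
Shift PKG4→4, PKG2→5, PKG5→5, PKG6→7.
Schedule PKG3@1, PKG4@4, PKG1@1, PKG2@5, PKG5@5, PKG6@7: d1:6  d2:6  d3:5  d4:5  d5:6  d6:6  d7:3 — peak 6.
Total keeper-days = 37 over 7 days ⇒ peak ≥ ⌈37/7⌉ = 6, so 6 is optimal.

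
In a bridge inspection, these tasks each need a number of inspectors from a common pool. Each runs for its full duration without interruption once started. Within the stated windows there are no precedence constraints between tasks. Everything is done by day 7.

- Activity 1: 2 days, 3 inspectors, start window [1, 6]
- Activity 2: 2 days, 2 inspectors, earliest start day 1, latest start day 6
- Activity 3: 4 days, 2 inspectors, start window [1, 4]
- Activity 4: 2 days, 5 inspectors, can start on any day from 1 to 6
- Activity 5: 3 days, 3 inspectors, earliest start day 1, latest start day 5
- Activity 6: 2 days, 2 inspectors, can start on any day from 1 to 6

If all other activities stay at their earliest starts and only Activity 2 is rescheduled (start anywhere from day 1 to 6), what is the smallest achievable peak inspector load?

Activity 2@1: d1:17  d2:17  d3:5  d4:2  d5:0  d6:0  d7:0 → peak 17
Activity 2@2: d1:15  d2:17  d3:7  d4:2  d5:0  d6:0  d7:0 → peak 17
Activity 2@3: d1:15  d2:15  d3:7  d4:4  d5:0  d6:0  d7:0 → peak 15
Activity 2@4: d1:15  d2:15  d3:5  d4:4  d5:2  d6:0  d7:0 → peak 15
Activity 2@5: d1:15  d2:15  d3:5  d4:2  d5:2  d6:2  d7:0 → peak 15
Activity 2@6: d1:15  d2:15  d3:5  d4:2  d5:0  d6:2  d7:2 → peak 15
Best is Activity 2@3, peak 15.

15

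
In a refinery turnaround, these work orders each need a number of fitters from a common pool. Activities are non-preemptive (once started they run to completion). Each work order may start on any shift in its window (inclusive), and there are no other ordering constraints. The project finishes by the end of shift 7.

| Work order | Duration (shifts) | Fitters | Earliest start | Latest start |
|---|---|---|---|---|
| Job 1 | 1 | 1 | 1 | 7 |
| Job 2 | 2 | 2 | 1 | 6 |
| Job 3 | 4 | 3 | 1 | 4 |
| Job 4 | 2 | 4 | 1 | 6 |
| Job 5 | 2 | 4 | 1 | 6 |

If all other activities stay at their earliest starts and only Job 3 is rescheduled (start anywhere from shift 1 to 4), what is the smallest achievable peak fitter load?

11

Job 3@1: s1:14  s2:13  s3:3  s4:3  s5:0  s6:0  s7:0 → peak 14
Job 3@2: s1:11  s2:13  s3:3  s4:3  s5:3  s6:0  s7:0 → peak 13
Job 3@3: s1:11  s2:10  s3:3  s4:3  s5:3  s6:3  s7:0 → peak 11
Job 3@4: s1:11  s2:10  s3:0  s4:3  s5:3  s6:3  s7:3 → peak 11
Best is Job 3@3, peak 11.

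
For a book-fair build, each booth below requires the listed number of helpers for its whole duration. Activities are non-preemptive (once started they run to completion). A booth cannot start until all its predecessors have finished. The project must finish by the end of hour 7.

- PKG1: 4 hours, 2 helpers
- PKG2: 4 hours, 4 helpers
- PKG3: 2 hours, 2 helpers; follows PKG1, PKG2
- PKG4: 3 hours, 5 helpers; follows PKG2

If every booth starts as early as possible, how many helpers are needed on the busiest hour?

7

Early-start schedule: PKG1@1, PKG2@1, PKG3@5, PKG4@5.
Load per hour: hour 1: 6, hour 2: 6, hour 3: 6, hour 4: 6, hour 5: 7, hour 6: 7, hour 7: 5.
Peak is 7.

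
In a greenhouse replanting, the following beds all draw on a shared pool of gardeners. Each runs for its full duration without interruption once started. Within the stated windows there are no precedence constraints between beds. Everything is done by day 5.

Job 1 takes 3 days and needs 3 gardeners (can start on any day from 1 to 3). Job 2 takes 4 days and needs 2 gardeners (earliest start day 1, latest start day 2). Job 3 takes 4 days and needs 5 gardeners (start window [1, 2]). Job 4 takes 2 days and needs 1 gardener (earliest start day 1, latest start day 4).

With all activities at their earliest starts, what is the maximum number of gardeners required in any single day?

11

Early-start schedule: Job 1@1, Job 2@1, Job 3@1, Job 4@1.
Load per day: day 1: 11, day 2: 11, day 3: 10, day 4: 7, day 5: 0.
Peak is 11.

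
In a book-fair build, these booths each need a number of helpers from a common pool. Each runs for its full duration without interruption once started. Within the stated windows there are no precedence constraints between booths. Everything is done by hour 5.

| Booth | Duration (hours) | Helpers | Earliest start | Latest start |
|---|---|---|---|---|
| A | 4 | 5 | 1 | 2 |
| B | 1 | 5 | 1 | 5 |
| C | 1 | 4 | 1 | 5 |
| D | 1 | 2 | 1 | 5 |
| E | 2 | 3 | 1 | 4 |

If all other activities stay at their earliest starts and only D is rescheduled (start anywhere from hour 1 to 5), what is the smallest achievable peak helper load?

17

D@1: h1:19  h2:8  h3:5  h4:5  h5:0 → peak 19
D@2: h1:17  h2:10  h3:5  h4:5  h5:0 → peak 17
D@3: h1:17  h2:8  h3:7  h4:5  h5:0 → peak 17
D@4: h1:17  h2:8  h3:5  h4:7  h5:0 → peak 17
D@5: h1:17  h2:8  h3:5  h4:5  h5:2 → peak 17
Best is D@2, peak 17.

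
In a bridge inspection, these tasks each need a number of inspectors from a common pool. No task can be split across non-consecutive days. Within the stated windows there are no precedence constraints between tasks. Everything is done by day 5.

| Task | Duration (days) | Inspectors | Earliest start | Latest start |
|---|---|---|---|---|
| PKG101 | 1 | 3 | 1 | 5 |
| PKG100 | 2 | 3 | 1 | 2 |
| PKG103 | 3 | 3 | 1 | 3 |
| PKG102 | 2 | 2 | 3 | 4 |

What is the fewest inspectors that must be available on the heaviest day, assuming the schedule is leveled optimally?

6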